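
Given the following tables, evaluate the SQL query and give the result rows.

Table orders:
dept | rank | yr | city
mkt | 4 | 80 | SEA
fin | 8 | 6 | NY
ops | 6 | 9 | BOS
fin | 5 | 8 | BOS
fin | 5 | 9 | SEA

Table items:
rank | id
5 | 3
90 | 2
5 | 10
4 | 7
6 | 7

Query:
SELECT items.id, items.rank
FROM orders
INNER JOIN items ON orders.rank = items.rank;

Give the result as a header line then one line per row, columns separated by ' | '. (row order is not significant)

After JOIN items (6 rows):
orders.dept | orders.rank | orders.yr | orders.city | items.rank | items.id
mkt | 4 | 80 | SEA | 4 | 7
ops | 6 | 9 | BOS | 6 | 7
fin | 5 | 8 | BOS | 5 | 3
fin | 5 | 8 | BOS | 5 | 10
fin | 5 | 9 | SEA | 5 | 3
fin | 5 | 9 | SEA | 5 | 10
After SELECT (6 rows):
items.id | items.rank
7 | 4
7 | 6
3 | 5
10 | 5
3 | 5
10 | 5

== RESULT ==
items.id | items.rank
7 | 4
7 | 6
3 | 5
10 | 5
3 | 5
10 | 5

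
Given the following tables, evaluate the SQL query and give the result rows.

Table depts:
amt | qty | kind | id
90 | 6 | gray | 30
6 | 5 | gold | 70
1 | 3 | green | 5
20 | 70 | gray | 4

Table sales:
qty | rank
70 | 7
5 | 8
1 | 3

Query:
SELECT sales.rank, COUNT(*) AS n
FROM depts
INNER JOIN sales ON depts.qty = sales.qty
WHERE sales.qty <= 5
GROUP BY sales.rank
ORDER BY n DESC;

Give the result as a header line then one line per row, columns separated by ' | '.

After JOIN sales (2 rows):
depts.amt | depts.qty | depts.kind | depts.id | sales.qty | sales.rank
6 | 5 | gold | 70 | 5 | 8
20 | 70 | gray | 4 | 70 | 7
After WHERE (1 rows):
depts.amt | depts.qty | depts.kind | depts.id | sales.qty | sales.rank
6 | 5 | gold | 70 | 5 | 8
After GROUP BY (1 rows):
sales.rank | n
8 | 1
After ORDER BY (1 rows):
sales.rank | n
8 | 1

== RESULT ==
sales.rank | n
8 | 1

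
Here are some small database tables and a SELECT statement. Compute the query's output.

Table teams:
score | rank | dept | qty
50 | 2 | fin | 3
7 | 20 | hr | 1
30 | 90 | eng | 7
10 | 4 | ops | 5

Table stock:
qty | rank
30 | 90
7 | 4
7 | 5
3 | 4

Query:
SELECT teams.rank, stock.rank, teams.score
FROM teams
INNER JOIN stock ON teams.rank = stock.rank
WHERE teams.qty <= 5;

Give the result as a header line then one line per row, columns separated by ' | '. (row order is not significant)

== RESULT ==
teams.rank | stock.rank | teams.score
4 | 4 | 10
4 | 4 | 10

Derivation:
After JOIN stock (3 rows):
teams.score | teams.rank | teams.dept | teams.qty | stock.qty | stock.rank
30 | 90 | eng | 7 | 30 | 90
10 | 4 | ops | 5 | 7 | 4
10 | 4 | ops | 5 | 3 | 4
After WHERE (2 rows):
teams.score | teams.rank | teams.dept | teams.qty | stock.qty | stock.rank
10 | 4 | ops | 5 | 7 | 4
10 | 4 | ops | 5 | 3 | 4
After SELECT (2 rows):
teams.rank | stock.rank | teams.score
4 | 4 | 10
4 | 4 | 10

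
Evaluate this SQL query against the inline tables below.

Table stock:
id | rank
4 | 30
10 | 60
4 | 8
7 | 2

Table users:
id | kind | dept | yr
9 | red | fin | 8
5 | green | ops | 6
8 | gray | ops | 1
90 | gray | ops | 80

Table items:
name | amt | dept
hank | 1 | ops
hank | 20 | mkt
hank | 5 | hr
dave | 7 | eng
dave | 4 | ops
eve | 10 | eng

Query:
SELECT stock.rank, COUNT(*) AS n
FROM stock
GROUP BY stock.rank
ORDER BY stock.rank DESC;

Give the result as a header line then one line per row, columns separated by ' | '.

After GROUP BY (4 rows):
stock.rank | n
30 | 1
60 | 1
8 | 1
2 | 1
After ORDER BY (4 rows):
stock.rank | n
60 | 1
30 | 1
8 | 1
2 | 1

== RESULT ==
stock.rank | n
60 | 1
30 | 1
8 | 1
2 | 1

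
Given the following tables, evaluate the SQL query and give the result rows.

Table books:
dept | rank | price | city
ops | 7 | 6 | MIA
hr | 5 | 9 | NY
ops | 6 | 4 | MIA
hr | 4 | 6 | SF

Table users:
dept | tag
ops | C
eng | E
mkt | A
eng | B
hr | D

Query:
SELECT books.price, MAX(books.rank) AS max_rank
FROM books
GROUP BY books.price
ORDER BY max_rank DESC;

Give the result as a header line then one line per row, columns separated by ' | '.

After GROUP BY (3 rows):
books.price | max_rank
6 | 7
9 | 5
4 | 6
After ORDER BY (3 rows):
books.price | max_rank
6 | 7
4 | 6
9 | 5

== RESULT ==
books.price | max_rank
6 | 7
4 | 6
9 | 5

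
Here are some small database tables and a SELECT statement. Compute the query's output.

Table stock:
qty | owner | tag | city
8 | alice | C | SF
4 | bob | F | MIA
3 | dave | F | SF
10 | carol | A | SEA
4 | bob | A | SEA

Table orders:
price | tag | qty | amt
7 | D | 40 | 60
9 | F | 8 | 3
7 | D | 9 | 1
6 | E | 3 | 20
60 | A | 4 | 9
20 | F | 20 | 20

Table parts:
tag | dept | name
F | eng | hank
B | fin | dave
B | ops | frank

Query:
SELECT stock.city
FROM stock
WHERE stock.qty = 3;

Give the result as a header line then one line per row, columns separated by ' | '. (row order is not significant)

== RESULT ==
stock.city
SF

Derivation:
After WHERE (1 rows):
stock.qty | stock.owner | stock.tag | stock.city
3 | dave | F | SF
After SELECT (1 rows):
stock.city
SF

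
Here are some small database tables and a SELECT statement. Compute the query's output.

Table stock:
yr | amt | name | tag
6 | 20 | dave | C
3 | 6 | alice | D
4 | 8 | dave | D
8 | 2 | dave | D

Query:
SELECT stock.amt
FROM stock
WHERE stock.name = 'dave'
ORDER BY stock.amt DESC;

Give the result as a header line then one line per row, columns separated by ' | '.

After WHERE (3 rows):
stock.yr | stock.amt | stock.name | stock.tag
6 | 20 | dave | C
4 | 8 | dave | D
8 | 2 | dave | D
After SELECT (3 rows):
stock.amt
20
8
2
After ORDER BY (3 rows):
stock.amt
20
8
2

== RESULT ==
stock.amt
20
8
2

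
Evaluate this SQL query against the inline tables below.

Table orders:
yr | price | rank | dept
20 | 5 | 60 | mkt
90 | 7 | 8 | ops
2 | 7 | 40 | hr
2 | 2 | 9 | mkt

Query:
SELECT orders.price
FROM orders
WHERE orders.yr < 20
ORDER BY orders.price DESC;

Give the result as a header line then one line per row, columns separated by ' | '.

== RESULT ==
orders.price
7
2

Derivation:
After WHERE (2 rows):
orders.yr | orders.price | orders.rank | orders.dept
2 | 7 | 40 | hr
2 | 2 | 9 | mkt
After SELECT (2 rows):
orders.price
7
2
After ORDER BY (2 rows):
orders.price
7
2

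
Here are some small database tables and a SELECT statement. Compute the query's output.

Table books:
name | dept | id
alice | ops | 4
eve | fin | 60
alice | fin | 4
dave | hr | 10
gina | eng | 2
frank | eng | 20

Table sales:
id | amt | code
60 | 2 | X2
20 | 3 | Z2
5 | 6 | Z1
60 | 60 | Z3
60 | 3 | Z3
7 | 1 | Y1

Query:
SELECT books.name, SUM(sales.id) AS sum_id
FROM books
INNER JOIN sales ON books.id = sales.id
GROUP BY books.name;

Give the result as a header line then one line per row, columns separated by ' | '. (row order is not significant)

After JOIN sales (4 rows):
books.name | books.dept | books.id | sales.id | sales.amt | sales.code
eve | fin | 60 | 60 | 2 | X2
eve | fin | 60 | 60 | 60 | Z3
eve | fin | 60 | 60 | 3 | Z3
frank | eng | 20 | 20 | 3 | Z2
After GROUP BY (2 rows):
books.name | sum_id
eve | 180
frank | 20

== RESULT ==
books.name | sum_id
eve | 180
frank | 20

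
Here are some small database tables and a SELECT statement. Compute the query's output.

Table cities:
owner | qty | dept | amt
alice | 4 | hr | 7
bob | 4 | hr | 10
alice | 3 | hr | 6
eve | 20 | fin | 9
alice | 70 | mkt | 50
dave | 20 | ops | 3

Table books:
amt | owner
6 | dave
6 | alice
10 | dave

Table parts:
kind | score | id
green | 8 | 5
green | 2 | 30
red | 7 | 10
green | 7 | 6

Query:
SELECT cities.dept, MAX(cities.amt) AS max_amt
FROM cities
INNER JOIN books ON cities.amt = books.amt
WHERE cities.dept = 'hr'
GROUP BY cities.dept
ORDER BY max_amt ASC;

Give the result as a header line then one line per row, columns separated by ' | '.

== RESULT ==
cities.dept | max_amt
hr | 10

Derivation:
After JOIN books (3 rows):
cities.owner | cities.qty | cities.dept | cities.amt | books.amt | books.owner
bob | 4 | hr | 10 | 10 | dave
alice | 3 | hr | 6 | 6 | dave
alice | 3 | hr | 6 | 6 | alice
After WHERE (3 rows):
cities.owner | cities.qty | cities.dept | cities.amt | books.amt | books.owner
bob | 4 | hr | 10 | 10 | dave
alice | 3 | hr | 6 | 6 | dave
alice | 3 | hr | 6 | 6 | alice
After GROUP BY (1 rows):
cities.dept | max_amt
hr | 10
After ORDER BY (1 rows):
cities.dept | max_amt
hr | 10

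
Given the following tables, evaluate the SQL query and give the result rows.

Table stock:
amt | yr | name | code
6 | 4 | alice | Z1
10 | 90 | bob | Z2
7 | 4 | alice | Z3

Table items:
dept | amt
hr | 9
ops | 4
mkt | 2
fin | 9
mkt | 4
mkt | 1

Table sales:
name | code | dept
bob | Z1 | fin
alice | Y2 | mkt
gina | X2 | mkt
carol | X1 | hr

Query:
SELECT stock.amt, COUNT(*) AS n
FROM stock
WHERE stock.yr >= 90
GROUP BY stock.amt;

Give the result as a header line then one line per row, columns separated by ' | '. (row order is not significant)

== RESULT ==
stock.amt | n
10 | 1

Derivation:
After WHERE (1 rows):
stock.amt | stock.yr | stock.name | stock.code
10 | 90 | bob | Z2
After GROUP BY (1 rows):
stock.amt | n
10 | 1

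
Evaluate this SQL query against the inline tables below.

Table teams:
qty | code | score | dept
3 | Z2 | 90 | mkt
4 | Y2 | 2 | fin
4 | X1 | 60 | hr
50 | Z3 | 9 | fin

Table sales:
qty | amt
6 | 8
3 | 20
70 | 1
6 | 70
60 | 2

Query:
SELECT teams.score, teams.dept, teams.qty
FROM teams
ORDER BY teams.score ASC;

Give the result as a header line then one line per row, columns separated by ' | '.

After SELECT (4 rows):
teams.score | teams.dept | teams.qty
90 | mkt | 3
2 | fin | 4
60 | hr | 4
9 | fin | 50
After ORDER BY (4 rows):
teams.score | teams.dept | teams.qty
2 | fin | 4
9 | fin | 50
60 | hr | 4
90 | mkt | 3

== RESULT ==
teams.score | teams.dept | teams.qty
2 | fin | 4
9 | fin | 50
60 | hr | 4
90 | mkt | 3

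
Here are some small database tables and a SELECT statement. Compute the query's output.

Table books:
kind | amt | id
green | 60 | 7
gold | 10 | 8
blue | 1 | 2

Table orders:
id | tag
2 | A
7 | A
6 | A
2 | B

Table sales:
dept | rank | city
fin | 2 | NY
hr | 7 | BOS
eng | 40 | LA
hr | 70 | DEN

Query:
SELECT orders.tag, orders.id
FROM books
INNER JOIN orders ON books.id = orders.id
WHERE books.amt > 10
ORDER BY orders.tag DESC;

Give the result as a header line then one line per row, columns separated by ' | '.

== RESULT ==
orders.tag | orders.id
A | 7

Derivation:
After JOIN orders (3 rows):
books.kind | books.amt | books.id | orders.id | orders.tag
green | 60 | 7 | 7 | A
blue | 1 | 2 | 2 | A
blue | 1 | 2 | 2 | B
After WHERE (1 rows):
books.kind | books.amt | books.id | orders.id | orders.tag
green | 60 | 7 | 7 | A
After SELECT (1 rows):
orders.tag | orders.id
A | 7
After ORDER BY (1 rows):
orders.tag | orders.id
A | 7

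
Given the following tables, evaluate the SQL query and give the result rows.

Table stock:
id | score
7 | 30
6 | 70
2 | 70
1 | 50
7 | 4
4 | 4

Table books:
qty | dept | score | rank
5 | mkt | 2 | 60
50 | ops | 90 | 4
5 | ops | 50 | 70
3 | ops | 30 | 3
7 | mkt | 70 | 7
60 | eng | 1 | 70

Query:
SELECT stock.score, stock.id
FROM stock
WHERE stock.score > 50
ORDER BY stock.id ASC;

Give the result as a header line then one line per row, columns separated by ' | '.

== RESULT ==
stock.score | stock.id
70 | 2
70 | 6

Derivation:
After WHERE (2 rows):
stock.id | stock.score
6 | 70
2 | 70
After SELECT (2 rows):
stock.score | stock.id
70 | 6
70 | 2
After ORDER BY (2 rows):
stock.score | stock.id
70 | 2
70 | 6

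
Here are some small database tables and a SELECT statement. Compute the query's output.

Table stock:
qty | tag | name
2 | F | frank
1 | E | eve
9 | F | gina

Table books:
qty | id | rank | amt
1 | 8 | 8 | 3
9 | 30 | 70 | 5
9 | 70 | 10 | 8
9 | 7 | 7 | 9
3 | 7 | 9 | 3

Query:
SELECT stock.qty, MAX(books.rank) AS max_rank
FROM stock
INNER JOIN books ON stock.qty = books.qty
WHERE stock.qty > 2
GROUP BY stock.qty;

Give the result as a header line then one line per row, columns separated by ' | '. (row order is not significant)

After JOIN books (4 rows):
stock.qty | stock.tag | stock.name | books.qty | books.id | books.rank | books.amt
1 | E | eve | 1 | 8 | 8 | 3
9 | F | gina | 9 | 30 | 70 | 5
9 | F | gina | 9 | 70 | 10 | 8
9 | F | gina | 9 | 7 | 7 | 9
After WHERE (3 rows):
stock.qty | stock.tag | stock.name | books.qty | books.id | books.rank | books.amt
9 | F | gina | 9 | 30 | 70 | 5
9 | F | gina | 9 | 70 | 10 | 8
9 | F | gina | 9 | 7 | 7 | 9
After GROUP BY (1 rows):
stock.qty | max_rank
9 | 70

== RESULT ==
stock.qty | max_rank
9 | 70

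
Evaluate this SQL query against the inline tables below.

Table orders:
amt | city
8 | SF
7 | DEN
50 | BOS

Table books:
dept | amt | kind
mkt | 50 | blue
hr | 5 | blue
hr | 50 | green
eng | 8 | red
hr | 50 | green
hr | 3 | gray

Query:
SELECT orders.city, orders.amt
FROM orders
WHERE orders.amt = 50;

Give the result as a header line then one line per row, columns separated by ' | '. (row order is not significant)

After WHERE (1 rows):
orders.amt | orders.city
50 | BOS
After SELECT (1 rows):
orders.city | orders.amt
BOS | 50

== RESULT ==
orders.city | orders.amt
BOS | 50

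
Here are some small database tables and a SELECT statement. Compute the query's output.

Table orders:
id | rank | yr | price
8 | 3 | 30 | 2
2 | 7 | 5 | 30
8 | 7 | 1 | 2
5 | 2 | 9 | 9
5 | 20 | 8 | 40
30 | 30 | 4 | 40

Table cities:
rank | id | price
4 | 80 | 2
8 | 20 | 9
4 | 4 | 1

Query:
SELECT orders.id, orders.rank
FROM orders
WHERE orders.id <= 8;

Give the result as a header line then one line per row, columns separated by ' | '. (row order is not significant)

After WHERE (5 rows):
orders.id | orders.rank | orders.yr | orders.price
8 | 3 | 30 | 2
2 | 7 | 5 | 30
8 | 7 | 1 | 2
5 | 2 | 9 | 9
5 | 20 | 8 | 40
After SELECT (5 rows):
orders.id | orders.rank
8 | 3
2 | 7
8 | 7
5 | 2
5 | 20

== RESULT ==
orders.id | orders.rank
8 | 3
2 | 7
8 | 7
5 | 2
5 | 20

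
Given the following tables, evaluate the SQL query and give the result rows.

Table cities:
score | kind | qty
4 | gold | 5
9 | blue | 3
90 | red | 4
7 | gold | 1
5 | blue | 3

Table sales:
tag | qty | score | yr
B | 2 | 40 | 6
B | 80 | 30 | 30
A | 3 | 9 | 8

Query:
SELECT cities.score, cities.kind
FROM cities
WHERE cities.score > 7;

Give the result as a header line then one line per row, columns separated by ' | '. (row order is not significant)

== RESULT ==
cities.score | cities.kind
9 | blue
90 | red

Derivation:
After WHERE (2 rows):
cities.score | cities.kind | cities.qty
9 | blue | 3
90 | red | 4
After SELECT (2 rows):
cities.score | cities.kind
9 | blue
90 | red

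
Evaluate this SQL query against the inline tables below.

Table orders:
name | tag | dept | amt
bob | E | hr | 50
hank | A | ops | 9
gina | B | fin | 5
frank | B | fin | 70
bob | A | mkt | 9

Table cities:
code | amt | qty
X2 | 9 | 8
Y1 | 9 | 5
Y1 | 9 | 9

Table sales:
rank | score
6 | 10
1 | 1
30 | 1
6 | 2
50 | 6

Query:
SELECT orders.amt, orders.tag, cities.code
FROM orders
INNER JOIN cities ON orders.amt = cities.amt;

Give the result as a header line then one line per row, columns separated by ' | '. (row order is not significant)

After JOIN cities (6 rows):
orders.name | orders.tag | orders.dept | orders.amt | cities.code | cities.amt | cities.qty
hank | A | ops | 9 | X2 | 9 | 8
hank | A | ops | 9 | Y1 | 9 | 5
hank | A | ops | 9 | Y1 | 9 | 9
bob | A | mkt | 9 | X2 | 9 | 8
bob | A | mkt | 9 | Y1 | 9 | 5
bob | A | mkt | 9 | Y1 | 9 | 9
After SELECT (6 rows):
orders.amt | orders.tag | cities.code
9 | A | X2
9 | A | Y1
9 | A | Y1
9 | A | X2
9 | A | Y1
9 | A | Y1

== RESULT ==
orders.amt | orders.tag | cities.code
9 | A | X2
9 | A | Y1
9 | A | Y1
9 | A | X2
9 | A | Y1
9 | A | Y1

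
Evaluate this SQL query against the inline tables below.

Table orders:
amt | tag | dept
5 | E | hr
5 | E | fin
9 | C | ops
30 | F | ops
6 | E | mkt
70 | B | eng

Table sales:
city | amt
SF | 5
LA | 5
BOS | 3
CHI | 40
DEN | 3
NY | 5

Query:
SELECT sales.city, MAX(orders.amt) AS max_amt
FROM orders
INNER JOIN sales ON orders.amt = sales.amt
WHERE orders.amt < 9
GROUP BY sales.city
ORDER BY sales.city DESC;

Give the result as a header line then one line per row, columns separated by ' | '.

== RESULT ==
sales.city | max_amt
SF | 5
NY | 5
LA | 5

Derivation:
After JOIN sales (6 rows):
orders.amt | orders.tag | orders.dept | sales.city | sales.amt
5 | E | hr | SF | 5
5 | E | hr | LA | 5
5 | E | hr | NY | 5
5 | E | fin | SF | 5
5 | E | fin | LA | 5
5 | E | fin | NY | 5
After WHERE (6 rows):
orders.amt | orders.tag | orders.dept | sales.city | sales.amt
5 | E | hr | SF | 5
5 | E | hr | LA | 5
5 | E | hr | NY | 5
5 | E | fin | SF | 5
5 | E | fin | LA | 5
5 | E | fin | NY | 5
After GROUP BY (3 rows):
sales.city | max_amt
SF | 5
LA | 5
NY | 5
After ORDER BY (3 rows):
sales.city | max_amt
SF | 5
NY | 5
LA | 5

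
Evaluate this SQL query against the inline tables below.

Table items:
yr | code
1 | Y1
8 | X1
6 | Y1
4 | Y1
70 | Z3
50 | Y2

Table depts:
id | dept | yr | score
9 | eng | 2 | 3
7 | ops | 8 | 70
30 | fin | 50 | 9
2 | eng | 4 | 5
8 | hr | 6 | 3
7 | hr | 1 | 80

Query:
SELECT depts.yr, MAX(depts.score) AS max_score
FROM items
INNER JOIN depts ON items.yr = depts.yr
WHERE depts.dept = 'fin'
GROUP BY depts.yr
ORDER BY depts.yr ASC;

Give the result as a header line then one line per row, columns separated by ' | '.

After JOIN depts (5 rows):
items.yr | items.code | depts.id | depts.dept | depts.yr | depts.score
1 | Y1 | 7 | hr | 1 | 80
8 | X1 | 7 | ops | 8 | 70
6 | Y1 | 8 | hr | 6 | 3
4 | Y1 | 2 | eng | 4 | 5
50 | Y2 | 30 | fin | 50 | 9
After WHERE (1 rows):
items.yr | items.code | depts.id | depts.dept | depts.yr | depts.score
50 | Y2 | 30 | fin | 50 | 9
After GROUP BY (1 rows):
depts.yr | max_score
50 | 9
After ORDER BY (1 rows):
depts.yr | max_score
50 | 9

== RESULT ==
depts.yr | max_score
50 | 9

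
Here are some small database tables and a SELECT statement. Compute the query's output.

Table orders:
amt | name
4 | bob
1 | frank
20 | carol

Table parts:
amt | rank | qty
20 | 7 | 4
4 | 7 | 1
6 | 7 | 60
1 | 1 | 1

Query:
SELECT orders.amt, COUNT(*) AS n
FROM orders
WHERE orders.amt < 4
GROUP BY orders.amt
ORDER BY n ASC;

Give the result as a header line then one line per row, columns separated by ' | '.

== RESULT ==
orders.amt | n
1 | 1

Derivation:
After WHERE (1 rows):
orders.amt | orders.name
1 | frank
After GROUP BY (1 rows):
orders.amt | n
1 | 1
After ORDER BY (1 rows):
orders.amt | n
1 | 1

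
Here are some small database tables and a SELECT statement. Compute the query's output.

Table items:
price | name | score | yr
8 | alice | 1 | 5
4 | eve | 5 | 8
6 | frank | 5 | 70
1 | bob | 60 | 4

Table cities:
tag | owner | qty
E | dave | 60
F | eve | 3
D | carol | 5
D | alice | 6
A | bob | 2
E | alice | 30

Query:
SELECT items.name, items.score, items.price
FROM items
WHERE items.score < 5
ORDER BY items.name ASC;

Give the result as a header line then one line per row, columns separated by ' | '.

After WHERE (1 rows):
items.price | items.name | items.score | items.yr
8 | alice | 1 | 5
After SELECT (1 rows):
items.name | items.score | items.price
alice | 1 | 8
After ORDER BY (1 rows):
items.name | items.score | items.price
alice | 1 | 8

== RESULT ==
items.name | items.score | items.price
alice | 1 | 8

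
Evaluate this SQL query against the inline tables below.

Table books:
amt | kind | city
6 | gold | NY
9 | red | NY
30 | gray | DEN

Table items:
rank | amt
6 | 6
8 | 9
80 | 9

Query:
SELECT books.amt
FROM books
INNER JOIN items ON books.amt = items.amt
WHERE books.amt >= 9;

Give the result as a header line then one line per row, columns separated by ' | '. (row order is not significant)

== RESULT ==
books.amt
9
9

Derivation:
After JOIN items (3 rows):
books.amt | books.kind | books.city | items.rank | items.amt
6 | gold | NY | 6 | 6
9 | red | NY | 8 | 9
9 | red | NY | 80 | 9
After WHERE (2 rows):
books.amt | books.kind | books.city | items.rank | items.amt
9 | red | NY | 8 | 9
9 | red | NY | 80 | 9
After SELECT (2 rows):
books.amt
9
9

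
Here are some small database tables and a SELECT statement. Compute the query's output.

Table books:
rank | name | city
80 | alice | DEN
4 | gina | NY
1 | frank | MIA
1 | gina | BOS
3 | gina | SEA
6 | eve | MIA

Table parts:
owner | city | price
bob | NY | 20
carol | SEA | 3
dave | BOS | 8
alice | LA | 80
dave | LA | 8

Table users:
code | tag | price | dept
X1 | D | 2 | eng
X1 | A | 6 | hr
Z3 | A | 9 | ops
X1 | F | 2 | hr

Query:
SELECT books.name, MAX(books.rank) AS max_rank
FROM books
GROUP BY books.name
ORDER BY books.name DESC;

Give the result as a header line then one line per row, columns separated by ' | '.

After GROUP BY (4 rows):
books.name | max_rank
alice | 80
gina | 4
frank | 1
eve | 6
After ORDER BY (4 rows):
books.name | max_rank
gina | 4
frank | 1
eve | 6
alice | 80

== RESULT ==
books.name | max_rank
gina | 4
frank | 1
eve | 6
alice | 80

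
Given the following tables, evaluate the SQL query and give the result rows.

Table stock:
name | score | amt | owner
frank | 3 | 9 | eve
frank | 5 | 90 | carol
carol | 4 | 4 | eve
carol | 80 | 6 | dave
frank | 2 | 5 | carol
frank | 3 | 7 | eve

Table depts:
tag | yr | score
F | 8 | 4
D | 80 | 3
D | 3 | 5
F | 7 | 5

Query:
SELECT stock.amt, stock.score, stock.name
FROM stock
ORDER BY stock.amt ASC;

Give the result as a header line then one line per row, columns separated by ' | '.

== RESULT ==
stock.amt | stock.score | stock.name
4 | 4 | carol
5 | 2 | frank
6 | 80 | carol
7 | 3 | frank
9 | 3 | frank
90 | 5 | frank

Derivation:
After SELECT (6 rows):
stock.amt | stock.score | stock.name
9 | 3 | frank
90 | 5 | frank
4 | 4 | carol
6 | 80 | carol
5 | 2 | frank
7 | 3 | frank
After ORDER BY (6 rows):
stock.amt | stock.score | stock.name
4 | 4 | carol
5 | 2 | frank
6 | 80 | carol
7 | 3 | frank
9 | 3 | frank
90 | 5 | frank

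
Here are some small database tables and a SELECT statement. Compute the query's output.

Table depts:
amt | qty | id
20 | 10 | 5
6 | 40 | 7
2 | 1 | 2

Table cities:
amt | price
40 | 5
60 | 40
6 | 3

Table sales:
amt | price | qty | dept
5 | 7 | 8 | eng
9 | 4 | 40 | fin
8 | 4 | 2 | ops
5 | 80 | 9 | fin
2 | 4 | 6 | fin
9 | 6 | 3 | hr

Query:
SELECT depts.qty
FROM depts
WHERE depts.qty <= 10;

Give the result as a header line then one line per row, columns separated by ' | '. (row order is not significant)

== RESULT ==
depts.qty
10
1

Derivation:
After WHERE (2 rows):
depts.amt | depts.qty | depts.id
20 | 10 | 5
2 | 1 | 2
After SELECT (2 rows):
depts.qty
10
1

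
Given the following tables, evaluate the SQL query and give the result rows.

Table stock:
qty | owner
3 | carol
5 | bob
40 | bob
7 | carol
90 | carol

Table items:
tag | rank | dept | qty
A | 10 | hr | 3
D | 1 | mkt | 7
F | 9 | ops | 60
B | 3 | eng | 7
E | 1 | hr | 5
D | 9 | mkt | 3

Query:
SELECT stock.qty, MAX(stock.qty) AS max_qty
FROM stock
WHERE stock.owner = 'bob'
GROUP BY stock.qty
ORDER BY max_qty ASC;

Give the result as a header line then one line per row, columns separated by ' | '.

After WHERE (2 rows):
stock.qty | stock.owner
5 | bob
40 | bob
After GROUP BY (2 rows):
stock.qty | max_qty
5 | 5
40 | 40
After ORDER BY (2 rows):
stock.qty | max_qty
5 | 5
40 | 40

== RESULT ==
stock.qty | max_qty
5 | 5
40 | 40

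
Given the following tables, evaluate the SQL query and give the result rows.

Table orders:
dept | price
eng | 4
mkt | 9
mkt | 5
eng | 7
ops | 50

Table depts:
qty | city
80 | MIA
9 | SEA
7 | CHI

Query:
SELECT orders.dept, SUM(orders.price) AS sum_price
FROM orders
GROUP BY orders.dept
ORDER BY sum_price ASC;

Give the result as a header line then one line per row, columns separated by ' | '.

== RESULT ==
orders.dept | sum_price
eng | 11
mkt | 14
ops | 50

Derivation:
After GROUP BY (3 rows):
orders.dept | sum_price
eng | 11
mkt | 14
ops | 50
After ORDER BY (3 rows):
orders.dept | sum_price
eng | 11
mkt | 14
ops | 50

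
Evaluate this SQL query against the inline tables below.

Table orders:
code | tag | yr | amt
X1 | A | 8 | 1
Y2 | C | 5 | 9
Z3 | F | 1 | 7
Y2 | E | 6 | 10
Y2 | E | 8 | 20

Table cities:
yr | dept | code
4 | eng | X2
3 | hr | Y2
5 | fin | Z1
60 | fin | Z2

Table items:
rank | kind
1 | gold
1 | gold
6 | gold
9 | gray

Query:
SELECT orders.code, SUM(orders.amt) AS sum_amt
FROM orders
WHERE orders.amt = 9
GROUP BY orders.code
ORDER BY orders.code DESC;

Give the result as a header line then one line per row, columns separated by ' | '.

After WHERE (1 rows):
orders.code | orders.tag | orders.yr | orders.amt
Y2 | C | 5 | 9
After GROUP BY (1 rows):
orders.code | sum_amt
Y2 | 9
After ORDER BY (1 rows):
orders.code | sum_amt
Y2 | 9

== RESULT ==
orders.code | sum_amt
Y2 | 9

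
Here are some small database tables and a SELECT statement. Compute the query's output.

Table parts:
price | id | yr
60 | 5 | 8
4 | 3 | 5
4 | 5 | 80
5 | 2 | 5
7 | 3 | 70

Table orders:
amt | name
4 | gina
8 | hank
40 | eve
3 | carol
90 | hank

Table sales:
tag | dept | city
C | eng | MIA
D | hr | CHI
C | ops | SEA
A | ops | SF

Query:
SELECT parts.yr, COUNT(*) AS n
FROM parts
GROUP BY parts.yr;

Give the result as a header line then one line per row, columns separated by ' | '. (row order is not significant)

After GROUP BY (4 rows):
parts.yr | n
8 | 1
5 | 2
80 | 1
70 | 1

== RESULT ==
parts.yr | n
8 | 1
5 | 2
80 | 1
70 | 1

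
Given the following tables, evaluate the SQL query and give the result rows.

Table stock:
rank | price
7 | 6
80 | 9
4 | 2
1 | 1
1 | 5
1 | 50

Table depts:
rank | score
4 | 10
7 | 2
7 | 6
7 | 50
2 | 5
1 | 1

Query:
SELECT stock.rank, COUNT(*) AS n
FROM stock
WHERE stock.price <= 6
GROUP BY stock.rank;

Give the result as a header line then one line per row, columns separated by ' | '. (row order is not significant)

After WHERE (4 rows):
stock.rank | stock.price
7 | 6
4 | 2
1 | 1
1 | 5
After GROUP BY (3 rows):
stock.rank | n
7 | 1
4 | 1
1 | 2

== RESULT ==
stock.rank | n
7 | 1
4 | 1
1 | 2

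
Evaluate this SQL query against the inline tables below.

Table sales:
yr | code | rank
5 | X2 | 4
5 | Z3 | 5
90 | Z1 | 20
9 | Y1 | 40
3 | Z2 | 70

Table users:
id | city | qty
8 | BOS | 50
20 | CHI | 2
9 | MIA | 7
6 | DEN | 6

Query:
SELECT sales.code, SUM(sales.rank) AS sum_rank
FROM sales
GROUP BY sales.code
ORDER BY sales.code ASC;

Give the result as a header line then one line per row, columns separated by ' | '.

After GROUP BY (5 rows):
sales.code | sum_rank
X2 | 4
Z3 | 5
Z1 | 20
Y1 | 40
Z2 | 70
After ORDER BY (5 rows):
sales.code | sum_rank
X2 | 4
Y1 | 40
Z1 | 20
Z2 | 70
Z3 | 5

== RESULT ==
sales.code | sum_rank
X2 | 4
Y1 | 40
Z1 | 20
Z2 | 70
Z3 | 5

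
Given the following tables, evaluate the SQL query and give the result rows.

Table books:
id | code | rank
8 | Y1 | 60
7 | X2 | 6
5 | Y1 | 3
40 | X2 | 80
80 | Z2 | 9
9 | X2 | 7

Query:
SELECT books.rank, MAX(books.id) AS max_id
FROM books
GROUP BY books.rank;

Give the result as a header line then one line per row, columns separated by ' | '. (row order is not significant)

After GROUP BY (6 rows):
books.rank | max_id
60 | 8
6 | 7
3 | 5
80 | 40
9 | 80
7 | 9

== RESULT ==
books.rank | max_id
60 | 8
6 | 7
3 | 5
80 | 40
9 | 80
7 | 9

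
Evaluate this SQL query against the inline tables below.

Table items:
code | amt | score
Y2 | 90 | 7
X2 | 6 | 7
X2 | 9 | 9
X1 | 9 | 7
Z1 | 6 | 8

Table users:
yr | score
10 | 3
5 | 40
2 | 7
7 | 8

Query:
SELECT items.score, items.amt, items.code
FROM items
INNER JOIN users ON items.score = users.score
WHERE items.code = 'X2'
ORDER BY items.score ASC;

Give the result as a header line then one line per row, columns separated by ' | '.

After JOIN users (4 rows):
items.code | items.amt | items.score | users.yr | users.score
Y2 | 90 | 7 | 2 | 7
X2 | 6 | 7 | 2 | 7
X1 | 9 | 7 | 2 | 7
Z1 | 6 | 8 | 7 | 8
After WHERE (1 rows):
items.code | items.amt | items.score | users.yr | users.score
X2 | 6 | 7 | 2 | 7
After SELECT (1 rows):
items.score | items.amt | items.code
7 | 6 | X2
After ORDER BY (1 rows):
items.score | items.amt | items.code
7 | 6 | X2

== RESULT ==
items.score | items.amt | items.code
7 | 6 | X2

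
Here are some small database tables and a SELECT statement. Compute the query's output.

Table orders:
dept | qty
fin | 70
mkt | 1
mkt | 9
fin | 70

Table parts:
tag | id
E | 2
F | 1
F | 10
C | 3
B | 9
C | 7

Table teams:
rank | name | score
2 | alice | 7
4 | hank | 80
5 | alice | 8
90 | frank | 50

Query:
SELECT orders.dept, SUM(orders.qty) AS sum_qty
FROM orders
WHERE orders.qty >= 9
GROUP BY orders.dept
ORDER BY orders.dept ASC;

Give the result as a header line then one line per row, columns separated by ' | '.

== RESULT ==
orders.dept | sum_qty
fin | 140
mkt | 9

Derivation:
After WHERE (3 rows):
orders.dept | orders.qty
fin | 70
mkt | 9
fin | 70
After GROUP BY (2 rows):
orders.dept | sum_qty
fin | 140
mkt | 9
After ORDER BY (2 rows):
orders.dept | sum_qty
fin | 140
mkt | 9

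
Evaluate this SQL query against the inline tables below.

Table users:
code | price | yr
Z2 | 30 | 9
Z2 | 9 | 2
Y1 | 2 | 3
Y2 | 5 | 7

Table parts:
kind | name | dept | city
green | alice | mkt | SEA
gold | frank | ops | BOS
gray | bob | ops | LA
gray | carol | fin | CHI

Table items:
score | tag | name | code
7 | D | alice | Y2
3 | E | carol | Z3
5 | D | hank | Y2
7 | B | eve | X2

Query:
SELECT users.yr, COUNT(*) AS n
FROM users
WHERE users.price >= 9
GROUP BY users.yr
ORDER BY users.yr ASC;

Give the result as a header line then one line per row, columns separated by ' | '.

== RESULT ==
users.yr | n
2 | 1
9 | 1

Derivation:
After WHERE (2 rows):
users.code | users.price | users.yr
Z2 | 30 | 9
Z2 | 9 | 2
After GROUP BY (2 rows):
users.yr | n
9 | 1
2 | 1
After ORDER BY (2 rows):
users.yr | n
2 | 1
9 | 1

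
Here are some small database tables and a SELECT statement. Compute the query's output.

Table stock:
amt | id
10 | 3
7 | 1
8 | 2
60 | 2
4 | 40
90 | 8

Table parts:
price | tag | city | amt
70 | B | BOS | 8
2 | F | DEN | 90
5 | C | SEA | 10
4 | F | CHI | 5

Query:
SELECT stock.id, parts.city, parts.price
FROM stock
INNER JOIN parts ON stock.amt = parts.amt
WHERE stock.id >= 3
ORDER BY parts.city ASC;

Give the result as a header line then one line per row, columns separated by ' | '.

== RESULT ==
stock.id | parts.city | parts.price
8 | DEN | 2
3 | SEA | 5

Derivation:
After JOIN parts (3 rows):
stock.amt | stock.id | parts.price | parts.tag | parts.city | parts.amt
10 | 3 | 5 | C | SEA | 10
8 | 2 | 70 | B | BOS | 8
90 | 8 | 2 | F | DEN | 90
After WHERE (2 rows):
stock.amt | stock.id | parts.price | parts.tag | parts.city | parts.amt
10 | 3 | 5 | C | SEA | 10
90 | 8 | 2 | F | DEN | 90
After SELECT (2 rows):
stock.id | parts.city | parts.price
3 | SEA | 5
8 | DEN | 2
After ORDER BY (2 rows):
stock.id | parts.city | parts.price
8 | DEN | 2
3 | SEA | 5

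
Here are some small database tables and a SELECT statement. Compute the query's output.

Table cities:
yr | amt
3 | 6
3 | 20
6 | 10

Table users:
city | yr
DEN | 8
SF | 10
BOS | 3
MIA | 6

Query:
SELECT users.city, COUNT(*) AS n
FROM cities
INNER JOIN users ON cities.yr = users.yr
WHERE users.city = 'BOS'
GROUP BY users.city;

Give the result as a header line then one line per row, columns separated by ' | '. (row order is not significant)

After JOIN users (3 rows):
cities.yr | cities.amt | users.city | users.yr
3 | 6 | BOS | 3
3 | 20 | BOS | 3
6 | 10 | MIA | 6
After WHERE (2 rows):
cities.yr | cities.amt | users.city | users.yr
3 | 6 | BOS | 3
3 | 20 | BOS | 3
After GROUP BY (1 rows):
users.city | n
BOS | 2

== RESULT ==
users.city | n
BOS | 2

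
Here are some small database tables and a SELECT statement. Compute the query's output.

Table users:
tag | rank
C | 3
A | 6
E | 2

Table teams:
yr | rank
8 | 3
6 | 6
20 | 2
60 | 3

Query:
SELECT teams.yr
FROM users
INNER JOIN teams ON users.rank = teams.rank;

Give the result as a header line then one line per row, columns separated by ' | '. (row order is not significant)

== RESULT ==
teams.yr
8
60
6
20

Derivation:
After JOIN teams (4 rows):
users.tag | users.rank | teams.yr | teams.rank
C | 3 | 8 | 3
C | 3 | 60 | 3
A | 6 | 6 | 6
E | 2 | 20 | 2
After SELECT (4 rows):
teams.yr
8
60
6
20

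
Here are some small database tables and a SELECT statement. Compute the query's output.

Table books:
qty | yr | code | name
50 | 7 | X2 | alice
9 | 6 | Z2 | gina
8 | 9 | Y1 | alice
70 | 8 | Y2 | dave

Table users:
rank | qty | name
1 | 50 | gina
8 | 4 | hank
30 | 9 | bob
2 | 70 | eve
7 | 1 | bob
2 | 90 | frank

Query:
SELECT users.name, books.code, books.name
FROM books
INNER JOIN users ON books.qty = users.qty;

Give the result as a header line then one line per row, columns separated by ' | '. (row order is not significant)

== RESULT ==
users.name | books.code | books.name
gina | X2 | alice
bob | Z2 | gina
eve | Y2 | dave

Derivation:
After JOIN users (3 rows):
books.qty | books.yr | books.code | books.name | users.rank | users.qty | users.name
50 | 7 | X2 | alice | 1 | 50 | gina
9 | 6 | Z2 | gina | 30 | 9 | bob
70 | 8 | Y2 | dave | 2 | 70 | eve
After SELECT (3 rows):
users.name | books.code | books.name
gina | X2 | alice
bob | Z2 | gina
eve | Y2 | dave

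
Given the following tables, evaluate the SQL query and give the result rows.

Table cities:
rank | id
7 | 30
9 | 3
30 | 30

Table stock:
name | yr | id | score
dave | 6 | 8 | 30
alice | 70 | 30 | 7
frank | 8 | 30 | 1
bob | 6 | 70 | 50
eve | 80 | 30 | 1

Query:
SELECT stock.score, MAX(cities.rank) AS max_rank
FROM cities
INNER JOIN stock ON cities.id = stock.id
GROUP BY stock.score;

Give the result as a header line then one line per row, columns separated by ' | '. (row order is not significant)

== RESULT ==
stock.score | max_rank
7 | 30
1 | 30

Derivation:
After JOIN stock (6 rows):
cities.rank | cities.id | stock.name | stock.yr | stock.id | stock.score
7 | 30 | alice | 70 | 30 | 7
7 | 30 | frank | 8 | 30 | 1
7 | 30 | eve | 80 | 30 | 1
30 | 30 | alice | 70 | 30 | 7
30 | 30 | frank | 8 | 30 | 1
30 | 30 | eve | 80 | 30 | 1
After GROUP BY (2 rows):
stock.score | max_rank
7 | 30
1 | 30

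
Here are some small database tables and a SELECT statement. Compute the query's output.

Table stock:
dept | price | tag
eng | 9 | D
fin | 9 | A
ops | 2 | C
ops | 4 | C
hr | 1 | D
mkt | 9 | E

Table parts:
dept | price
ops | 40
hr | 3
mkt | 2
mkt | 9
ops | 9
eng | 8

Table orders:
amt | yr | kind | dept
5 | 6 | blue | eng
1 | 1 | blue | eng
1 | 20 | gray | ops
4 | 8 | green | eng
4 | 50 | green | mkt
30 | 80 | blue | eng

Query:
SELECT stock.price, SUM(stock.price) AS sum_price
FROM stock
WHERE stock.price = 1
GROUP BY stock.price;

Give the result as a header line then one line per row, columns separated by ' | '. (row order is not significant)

== RESULT ==
stock.price | sum_price
1 | 1

Derivation:
After WHERE (1 rows):
stock.dept | stock.price | stock.tag
hr | 1 | D
After GROUP BY (1 rows):
stock.price | sum_price
1 | 1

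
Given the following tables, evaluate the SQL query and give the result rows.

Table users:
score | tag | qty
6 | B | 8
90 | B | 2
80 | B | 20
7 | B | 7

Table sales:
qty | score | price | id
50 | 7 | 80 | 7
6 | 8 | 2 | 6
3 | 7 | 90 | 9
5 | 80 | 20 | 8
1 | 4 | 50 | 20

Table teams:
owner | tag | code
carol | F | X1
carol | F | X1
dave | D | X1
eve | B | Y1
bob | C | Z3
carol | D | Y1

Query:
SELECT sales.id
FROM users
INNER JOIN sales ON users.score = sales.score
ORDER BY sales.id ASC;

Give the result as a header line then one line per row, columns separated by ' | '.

== RESULT ==
sales.id
7
8
9

Derivation:
After JOIN sales (3 rows):
users.score | users.tag | users.qty | sales.qty | sales.score | sales.price | sales.id
80 | B | 20 | 5 | 80 | 20 | 8
7 | B | 7 | 50 | 7 | 80 | 7
7 | B | 7 | 3 | 7 | 90 | 9
After SELECT (3 rows):
sales.id
8
7
9
After ORDER BY (3 rows):
sales.id
7
8
9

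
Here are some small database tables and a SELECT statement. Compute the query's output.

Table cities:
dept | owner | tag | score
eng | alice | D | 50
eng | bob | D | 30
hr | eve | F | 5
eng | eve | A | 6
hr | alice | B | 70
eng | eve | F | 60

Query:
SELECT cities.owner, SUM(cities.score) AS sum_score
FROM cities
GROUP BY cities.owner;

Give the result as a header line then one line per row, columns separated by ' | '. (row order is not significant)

After GROUP BY (3 rows):
cities.owner | sum_score
alice | 120
bob | 30
eve | 71

== RESULT ==
cities.owner | sum_score
alice | 120
bob | 30
eve | 71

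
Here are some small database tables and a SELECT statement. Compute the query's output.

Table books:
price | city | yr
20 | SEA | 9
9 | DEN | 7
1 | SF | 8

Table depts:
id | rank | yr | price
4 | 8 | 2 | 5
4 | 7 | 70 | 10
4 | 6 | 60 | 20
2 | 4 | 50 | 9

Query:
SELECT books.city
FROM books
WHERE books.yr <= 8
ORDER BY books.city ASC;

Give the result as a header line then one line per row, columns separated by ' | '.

After WHERE (2 rows):
books.price | books.city | books.yr
9 | DEN | 7
1 | SF | 8
After SELECT (2 rows):
books.city
DEN
SF
After ORDER BY (2 rows):
books.city
DEN
SF

== RESULT ==
books.city
DEN
SF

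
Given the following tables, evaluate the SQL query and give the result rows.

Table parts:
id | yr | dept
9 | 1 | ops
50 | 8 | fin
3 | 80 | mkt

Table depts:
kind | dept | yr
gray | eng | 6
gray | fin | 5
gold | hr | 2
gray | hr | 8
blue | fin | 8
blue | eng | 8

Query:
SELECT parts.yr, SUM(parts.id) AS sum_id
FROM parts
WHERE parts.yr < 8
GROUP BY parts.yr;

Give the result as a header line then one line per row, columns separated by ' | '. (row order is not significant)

== RESULT ==
parts.yr | sum_id
1 | 9

Derivation:
After WHERE (1 rows):
parts.id | parts.yr | parts.dept
9 | 1 | ops
After GROUP BY (1 rows):
parts.yr | sum_id
1 | 9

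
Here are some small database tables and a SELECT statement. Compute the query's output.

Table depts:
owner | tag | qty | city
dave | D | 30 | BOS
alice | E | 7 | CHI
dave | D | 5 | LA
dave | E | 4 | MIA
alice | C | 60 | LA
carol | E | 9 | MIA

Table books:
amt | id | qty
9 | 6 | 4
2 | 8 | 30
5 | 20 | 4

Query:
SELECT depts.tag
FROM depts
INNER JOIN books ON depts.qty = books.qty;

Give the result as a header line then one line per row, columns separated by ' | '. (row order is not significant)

== RESULT ==
depts.tag
D
E
E

Derivation:
After JOIN books (3 rows):
depts.owner | depts.tag | depts.qty | depts.city | books.amt | books.id | books.qty
dave | D | 30 | BOS | 2 | 8 | 30
dave | E | 4 | MIA | 9 | 6 | 4
dave | E | 4 | MIA | 5 | 20 | 4
After SELECT (3 rows):
depts.tag
D
E
E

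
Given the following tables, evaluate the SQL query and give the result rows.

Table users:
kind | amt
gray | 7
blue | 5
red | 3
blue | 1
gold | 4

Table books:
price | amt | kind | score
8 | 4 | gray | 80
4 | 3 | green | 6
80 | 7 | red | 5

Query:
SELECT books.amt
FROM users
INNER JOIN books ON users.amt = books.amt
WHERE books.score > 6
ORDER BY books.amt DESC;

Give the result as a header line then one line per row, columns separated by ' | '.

== RESULT ==
books.amt
4

Derivation:
After JOIN books (3 rows):
users.kind | users.amt | books.price | books.amt | books.kind | books.score
gray | 7 | 80 | 7 | red | 5
red | 3 | 4 | 3 | green | 6
gold | 4 | 8 | 4 | gray | 80
After WHERE (1 rows):
users.kind | users.amt | books.price | books.amt | books.kind | books.score
gold | 4 | 8 | 4 | gray | 80
After SELECT (1 rows):
books.amt
4
After ORDER BY (1 rows):
books.amt
4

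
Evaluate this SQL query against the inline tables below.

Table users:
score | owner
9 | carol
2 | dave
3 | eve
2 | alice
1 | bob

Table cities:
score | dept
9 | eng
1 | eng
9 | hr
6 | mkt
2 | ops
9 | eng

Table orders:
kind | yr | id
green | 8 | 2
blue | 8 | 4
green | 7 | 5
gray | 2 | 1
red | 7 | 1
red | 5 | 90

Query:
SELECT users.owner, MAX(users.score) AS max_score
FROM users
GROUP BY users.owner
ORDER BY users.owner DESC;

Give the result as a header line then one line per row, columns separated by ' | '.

== RESULT ==
users.owner | max_score
eve | 3
dave | 2
carol | 9
bob | 1
alice | 2

Derivation:
After GROUP BY (5 rows):
users.owner | max_score
carol | 9
dave | 2
eve | 3
alice | 2
bob | 1
After ORDER BY (5 rows):
users.owner | max_score
eve | 3
dave | 2
carol | 9
bob | 1
alice | 2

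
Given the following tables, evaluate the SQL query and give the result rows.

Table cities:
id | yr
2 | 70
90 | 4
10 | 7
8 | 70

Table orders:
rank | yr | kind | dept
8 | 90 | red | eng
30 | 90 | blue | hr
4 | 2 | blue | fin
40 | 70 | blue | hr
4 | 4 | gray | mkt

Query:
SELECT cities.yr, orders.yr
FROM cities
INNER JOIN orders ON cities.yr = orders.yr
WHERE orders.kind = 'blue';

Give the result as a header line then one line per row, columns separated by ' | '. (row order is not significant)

== RESULT ==
cities.yr | orders.yr
70 | 70
70 | 70

Derivation:
After JOIN orders (3 rows):
cities.id | cities.yr | orders.rank | orders.yr | orders.kind | orders.dept
2 | 70 | 40 | 70 | blue | hr
90 | 4 | 4 | 4 | gray | mkt
8 | 70 | 40 | 70 | blue | hr
After WHERE (2 rows):
cities.id | cities.yr | orders.rank | orders.yr | orders.kind | orders.dept
2 | 70 | 40 | 70 | blue | hr
8 | 70 | 40 | 70 | blue | hr
After SELECT (2 rows):
cities.yr | orders.yr
70 | 70
70 | 70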